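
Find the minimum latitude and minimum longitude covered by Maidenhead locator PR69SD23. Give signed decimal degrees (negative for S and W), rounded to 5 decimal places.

89.13750, 133.51667

Field P=15, R=17: +15·20° lon, +17·10° lat → SW at lon 120°, lat 80°.
Square 6, 9: +6·2° lon, +9·1° lat → SW at lon 132°, lat 89°.
Subsquare s=18, d=3: +18·0.0833333° lon, +3·0.0416667° lat → SW at lon 133.5°, lat 89.125°.
Extended square 2, 3: +2·0.00833333° lon, +3·0.00416667° lat → SW at lon 133.517°, lat 89.1375°.
latitude 89.13750, longitude 133.51667.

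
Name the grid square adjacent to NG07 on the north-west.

MG98

Longitude square 0; −1 → -1, wraps to 9, carry into field.
Longitude field N = 13; −1 → 12 = M.
Latitude square 7; +1 → 8.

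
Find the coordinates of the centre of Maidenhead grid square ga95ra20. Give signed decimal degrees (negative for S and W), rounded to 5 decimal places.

-84.99792, -40.56250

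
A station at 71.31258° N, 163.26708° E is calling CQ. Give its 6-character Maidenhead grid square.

Add 180° to longitude and 90° to latitude: 343.2671, 161.3126.
Field: lon ⌊343.2671/20⌋ = 17 → R; lat ⌊161.3126/10⌋ = 16 → Q.
Square: lon ⌊3.2671/2⌋ = 1; lat ⌊1.3126/1⌋ = 1.
Subsquare: lon ⌊1.2671/0.0833333⌋ = 15 → p; lat ⌊0.3126/0.0416667⌋ = 7 → h.

RQ11ph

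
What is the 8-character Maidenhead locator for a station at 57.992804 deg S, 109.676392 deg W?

DD52da81

Offset from 180°W / 90°S: lon 70.32361°, lat 32.00720°.
Field: 70.32361/20 → 3 → D, 32.00720/10 → 3 → D; chars DD.
Square: 10.32361/2 → 5, 2.00720/1 → 2; chars 52.
Subsquare: 0.32361/0.0833333 → 3 → d, 0.00720/0.0416667 → 0 → a; chars da.
Extended square: 0.07361/0.00833333 → 8, 0.00720/0.00416667 → 1; chars 81.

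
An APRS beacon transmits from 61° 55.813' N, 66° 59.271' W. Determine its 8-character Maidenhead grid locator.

FP61mw13

Add 180° to longitude and 90° to latitude: 113.01215, 151.93022.
Field: lon ⌊113.01215/20⌋ = 5 → F; lat ⌊151.93022/10⌋ = 15 → P.
Square: lon ⌊13.01215/2⌋ = 6; lat ⌊1.93022/1⌋ = 1.
Subsquare: lon ⌊1.01215/0.0833333⌋ = 12 → m; lat ⌊0.93022/0.0416667⌋ = 22 → w.
Extended square: lon ⌊0.01215/0.00833333⌋ = 1; lat ⌊0.01355/0.00416667⌋ = 3.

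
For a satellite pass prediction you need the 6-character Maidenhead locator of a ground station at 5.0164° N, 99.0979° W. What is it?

EJ05ka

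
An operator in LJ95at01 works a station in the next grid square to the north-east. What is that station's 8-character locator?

Longitude extended square 0; +1 → 1.
Latitude extended square 1; +1 → 2.

LJ95at12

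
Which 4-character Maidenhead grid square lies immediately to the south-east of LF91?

Longitude square 9; +1 → 10, wraps to 0, carry into field.
Longitude field L = 11; +1 → 12 = M.
Latitude square 1; −1 → 0.

MF00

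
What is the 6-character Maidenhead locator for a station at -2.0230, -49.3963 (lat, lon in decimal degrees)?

GI57hx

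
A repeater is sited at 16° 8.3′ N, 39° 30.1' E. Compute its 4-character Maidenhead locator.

KK96

Add 180° to longitude and 90° to latitude: 219.50, 106.14.
Field (20°×10°, letters A–R): 219.50/20 → 10 → K, 106.14/10 → 10 → K; chars KK.
Square (2°×1°, digits 0–9): 19.50/2 → 9, 6.14/1 → 6; chars 96.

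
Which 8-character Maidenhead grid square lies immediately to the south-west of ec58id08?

Longitude extended square 0; −1 → -1, wraps to 9, carry into subsquare.
Longitude subsquare i = 8; −1 → 7 = h.
Latitude extended square 8; −1 → 7.

EC58hd97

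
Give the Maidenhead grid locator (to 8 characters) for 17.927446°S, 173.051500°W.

Add 180° to longitude and 90° to latitude: 6.94850, 72.07255.
Field (20°×10°, letters A–R): lon ⌊6.94850/20⌋ = 0 → A; lat ⌊72.07255/10⌋ = 7 → H.
Square (2°×1°, digits 0–9): lon ⌊6.94850/2⌋ = 3; lat ⌊2.07255/1⌋ = 2.
Subsquare (5′×2.5′, letters a–x): lon ⌊0.94850/0.0833333⌋ = 11 → l; lat ⌊0.07255/0.0416667⌋ = 1 → b.
Extended square (30″×15″, digits 0–9): lon ⌊0.03183/0.00833333⌋ = 3; lat ⌊0.03089/0.00416667⌋ = 7.

AH32lb37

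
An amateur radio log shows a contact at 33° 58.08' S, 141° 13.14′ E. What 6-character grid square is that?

QF06oa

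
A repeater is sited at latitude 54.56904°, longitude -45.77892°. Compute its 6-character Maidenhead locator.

Add 180° to longitude and 90° to latitude: 134.2211, 144.5690.
Field (20°×10°, letters A–R): lon ⌊134.2211/20⌋ = 6 → G; lat ⌊144.5690/10⌋ = 14 → O.
Square (2°×1°, digits 0–9): lon ⌊14.2211/2⌋ = 7; lat ⌊4.5690/1⌋ = 4.
Subsquare (5′×2.5′, letters a–x): lon ⌊0.2211/0.0833333⌋ = 2 → c; lat ⌊0.5690/0.0416667⌋ = 13 → n.

GO74cn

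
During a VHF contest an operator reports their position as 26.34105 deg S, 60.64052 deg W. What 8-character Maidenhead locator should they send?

Offset from 180°W / 90°S: lon 119.35948°, lat 63.65895°.
Field: lon ⌊119.35948/20⌋ = 5 → F; lat ⌊63.65895/10⌋ = 6 → G.
Square: lon ⌊19.35948/2⌋ = 9; lat ⌊3.65895/1⌋ = 3.
Subsquare: lon ⌊1.35948/0.0833333⌋ = 16 → q; lat ⌊0.65895/0.0416667⌋ = 15 → p.
Extended square: lon ⌊0.02615/0.00833333⌋ = 3; lat ⌊0.03395/0.00416667⌋ = 8.

FG93qp38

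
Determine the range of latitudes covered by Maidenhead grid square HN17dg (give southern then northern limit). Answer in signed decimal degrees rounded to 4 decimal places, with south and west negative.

Field H=7, N=13: +7·20° lon, +13·10° lat → SW at lon -40°, lat 40°.
Square 1, 7: +1·2° lon, +7·1° lat → SW at lon -38°, lat 47°.
Subsquare d=3, g=6: +3·0.0833333° lon, +6·0.0416667° lat → SW at lon -37.75°, lat 47.25°.
Cell spans 0.0833333° lon × 0.0416667° lat.
south 47.2500, north 47.2917.

47.2500, 47.2917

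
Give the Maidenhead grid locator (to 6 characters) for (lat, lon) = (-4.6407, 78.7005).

Shift to the Maidenhead origin (180°W, 90°S): lon 258.7005, lat 85.3593.
Field: lon ⌊258.7005/20⌋ = 12 → M; lat ⌊85.3593/10⌋ = 8 → I.
Square: lon ⌊18.7005/2⌋ = 9; lat ⌊5.3593/1⌋ = 5.
Subsquare: lon ⌊0.7005/0.0833333⌋ = 8 → i; lat ⌊0.3593/0.0416667⌋ = 8 → i.

MI95ii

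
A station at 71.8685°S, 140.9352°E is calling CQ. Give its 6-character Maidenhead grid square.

Add 180° to longitude and 90° to latitude: 320.9352, 18.1315.
Field: 320.9352/20 → 16 → Q, 18.1315/10 → 1 → B; chars QB.
Square: 0.9352/2 → 0, 8.1315/1 → 8; chars 08.
Subsquare: 0.9352/0.0833333 → 11 → l, 0.1315/0.0416667 → 3 → d; chars ld.

QB08ld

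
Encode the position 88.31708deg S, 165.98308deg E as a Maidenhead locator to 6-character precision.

Offset from 180°W / 90°S: lon 345.9831°, lat 1.6829°.
Field: 345.9831/20 → 17 → R, 1.6829/10 → 0 → A; chars RA.
Square: 5.9831/2 → 2, 1.6829/1 → 1; chars 21.
Subsquare: 1.9831/0.0833333 → 23 → x, 0.6829/0.0416667 → 16 → q; chars xq.

RA21xq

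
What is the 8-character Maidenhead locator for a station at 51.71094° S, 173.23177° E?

Shift to the Maidenhead origin (180°W, 90°S): lon 353.23177, lat 38.28906.
Field: 353.23177/20 → 17 → R, 38.28906/10 → 3 → D; chars RD.
Square: 13.23177/2 → 6, 8.28906/1 → 8; chars 68.
Subsquare: 1.23177/0.0833333 → 14 → o, 0.28906/0.0416667 → 6 → g; chars og.
Extended square: 0.06510/0.00833333 → 7, 0.03906/0.00416667 → 9; chars 79.

RD68og79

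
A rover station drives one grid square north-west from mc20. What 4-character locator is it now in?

MC11

Longitude square 2; −1 → 1.
Latitude square 0; +1 → 1.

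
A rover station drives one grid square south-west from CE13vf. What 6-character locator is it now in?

CE13ue

Longitude subsquare v = 21; −1 → 20 = u.
Latitude subsquare f = 5; −1 → 4 = e.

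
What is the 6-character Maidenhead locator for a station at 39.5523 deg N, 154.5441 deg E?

QM79gn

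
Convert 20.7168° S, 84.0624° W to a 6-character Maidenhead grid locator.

Add 180° to longitude and 90° to latitude: 95.9376, 69.2832.
Field (20°×10°, letters A–R): 95.9376/20 → 4 → E, 69.2832/10 → 6 → G; chars EG.
Square (2°×1°, digits 0–9): 15.9376/2 → 7, 9.2832/1 → 9; chars 79.
Subsquare (5′×2.5′, letters a–x): 1.9376/0.0833333 → 23 → x, 0.2832/0.0416667 → 6 → g; chars xg.

EG79xg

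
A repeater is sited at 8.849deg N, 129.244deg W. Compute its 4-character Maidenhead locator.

CJ58

Shift to the Maidenhead origin (180°W, 90°S): lon 50.76, lat 98.85.
Field: 50.76/20 → 2 → C, 98.85/10 → 9 → J; chars CJ.
Square: 10.76/2 → 5, 8.85/1 → 8; chars 58.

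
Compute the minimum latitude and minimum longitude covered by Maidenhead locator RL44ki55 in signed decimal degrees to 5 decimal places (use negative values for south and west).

24.35417, 168.87500

Field R=17, L=11: +17·20° lon, +11·10° lat → SW at lon 160°, lat 20°.
Square 4, 4: +4·2° lon, +4·1° lat → SW at lon 168°, lat 24°.
Subsquare k=10, i=8: +10·0.0833333° lon, +8·0.0416667° lat → SW at lon 168.833°, lat 24.3333°.
Extended square 5, 5: +5·0.00833333° lon, +5·0.00416667° lat → SW at lon 168.875°, lat 24.3542°.
latitude 24.35417, longitude 168.87500.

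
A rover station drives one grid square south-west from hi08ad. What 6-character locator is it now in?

GI98xc

Longitude subsquare a = 0; −1 → -1, wraps to 23 = x, carry into square.
Longitude square 0; −1 → -1, wraps to 9, carry into field.
Longitude field H = 7; −1 → 6 = G.
Latitude subsquare d = 3; −1 → 2 = c.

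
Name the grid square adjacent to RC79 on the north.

RD70

Latitude square 9; +1 → 10, wraps to 0, carry into field.
Latitude field C = 2; +1 → 3 = D.
The longitude characters are unchanged.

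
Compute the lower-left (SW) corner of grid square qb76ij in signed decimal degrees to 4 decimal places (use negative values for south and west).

-73.6250, 154.6667

Field Q=16, B=1: +16·20° lon, +1·10° lat → SW at lon 140°, lat -80°.
Square 7, 6: +7·2° lon, +6·1° lat → SW at lon 154°, lat -74°.
Subsquare i=8, j=9: +8·0.0833333° lon, +9·0.0416667° lat → SW at lon 154.667°, lat -73.625°.
latitude -73.6250, longitude 154.6667.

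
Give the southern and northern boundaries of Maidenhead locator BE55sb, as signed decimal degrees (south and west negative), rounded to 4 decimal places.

Field B=1, E=4: +1·20° lon, +4·10° lat → SW at lon -160°, lat -50°.
Square 5, 5: +5·2° lon, +5·1° lat → SW at lon -150°, lat -45°.
Subsquare s=18, b=1: +18·0.0833333° lon, +1·0.0416667° lat → SW at lon -148.5°, lat -44.9583°.
Cell spans 0.0833333° lon × 0.0416667° lat.
south -44.9583, north -44.9167.

-44.9583, -44.9167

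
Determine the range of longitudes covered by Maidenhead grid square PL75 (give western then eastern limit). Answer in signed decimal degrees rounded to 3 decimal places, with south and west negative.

134.000, 136.000

Field P=15, L=11: +15·20° lon, +11·10° lat → SW at lon 120°, lat 20°.
Square 7, 5: +7·2° lon, +5·1° lat → SW at lon 134°, lat 25°.
Cell spans 2° lon × 1° lat.
west 134.000, east 136.000.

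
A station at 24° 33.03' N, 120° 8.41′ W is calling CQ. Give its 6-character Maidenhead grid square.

CL94wn

Offset from 180°W / 90°S: lon 59.8598°, lat 114.5505°.
Field: lon ⌊59.8598/20⌋ = 2 → C; lat ⌊114.5505/10⌋ = 11 → L.
Square: lon ⌊19.8598/2⌋ = 9; lat ⌊4.5505/1⌋ = 4.
Subsquare: lon ⌊1.8598/0.0833333⌋ = 22 → w; lat ⌊0.5505/0.0416667⌋ = 13 → n.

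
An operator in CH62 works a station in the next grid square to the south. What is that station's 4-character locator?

CH61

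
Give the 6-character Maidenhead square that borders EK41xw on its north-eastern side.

Longitude subsquare x = 23; +1 → 24, wraps to 0 = a, carry into square.
Longitude square 4; +1 → 5.
Latitude subsquare w = 22; +1 → 23 = x.

EK51ax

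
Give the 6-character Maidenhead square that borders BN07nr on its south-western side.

BN07mq

Longitude subsquare n = 13; −1 → 12 = m.
Latitude subsquare r = 17; −1 → 16 = q.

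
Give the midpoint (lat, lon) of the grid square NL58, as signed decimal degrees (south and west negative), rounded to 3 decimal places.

28.500, 91.000

Field N=13, L=11: +13·20° lon, +11·10° lat → SW at lon 80°, lat 20°.
Square 5, 8: +5·2° lon, +8·1° lat → SW at lon 90°, lat 28°.
Cell spans 2° lon × 1° lat. Centre is SW corner plus half of each.
latitude 28.500, longitude 91.000.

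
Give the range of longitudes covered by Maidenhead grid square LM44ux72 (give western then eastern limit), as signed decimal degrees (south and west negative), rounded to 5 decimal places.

49.72500, 49.73333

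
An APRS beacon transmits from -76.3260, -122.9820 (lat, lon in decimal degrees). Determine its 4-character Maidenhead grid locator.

CB83

Shift to the Maidenhead origin (180°W, 90°S): lon 57.02, lat 13.67.
Field: 57.02/20 → 2 → C, 13.67/10 → 1 → B; chars CB.
Square: 17.02/2 → 8, 3.67/1 → 3; chars 83.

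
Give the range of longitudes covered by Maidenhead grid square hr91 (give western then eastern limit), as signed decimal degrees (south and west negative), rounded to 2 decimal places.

-22.00, -20.00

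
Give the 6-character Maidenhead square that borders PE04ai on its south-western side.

OE94xh

Longitude subsquare a = 0; −1 → -1, wraps to 23 = x, carry into square.
Longitude square 0; −1 → -1, wraps to 9, carry into field.
Longitude field P = 15; −1 → 14 = O.
Latitude subsquare i = 8; −1 → 7 = h.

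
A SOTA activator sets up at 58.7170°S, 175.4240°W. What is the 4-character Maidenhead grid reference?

Offset from 180°W / 90°S: lon 4.58°, lat 31.28°.
Field: 4.58/20 → 0 → A, 31.28/10 → 3 → D; chars AD.
Square: 4.58/2 → 2, 1.28/1 → 1; chars 21.

AD21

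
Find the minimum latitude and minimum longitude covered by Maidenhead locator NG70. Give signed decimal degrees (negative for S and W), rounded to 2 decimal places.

-30.00, 94.00

Field N=13, G=6: +13·20° lon, +6·10° lat → SW at lon 80°, lat -30°.
Square 7, 0: +7·2° lon, +0·1° lat → SW at lon 94°, lat -30°.
latitude -30.00, longitude 94.00.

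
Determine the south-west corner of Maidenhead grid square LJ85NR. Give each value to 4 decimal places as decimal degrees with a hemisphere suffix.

5.7083° N, 57.0833° E

Field L=11, J=9: +11·20° lon, +9·10° lat → SW at lon 40°, lat 0°.
Square 8, 5: +8·2° lon, +5·1° lat → SW at lon 56°, lat 5°.
Subsquare n=13, r=17: +13·0.0833333° lon, +17·0.0416667° lat → SW at lon 57.0833°, lat 5.70833°.
latitude 5.7083° N, longitude 57.0833° E.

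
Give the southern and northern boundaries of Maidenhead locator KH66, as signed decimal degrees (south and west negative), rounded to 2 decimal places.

Field K=10, H=7: +10·20° lon, +7·10° lat → SW at lon 20°, lat -20°.
Square 6, 6: +6·2° lon, +6·1° lat → SW at lon 32°, lat -14°.
Cell spans 2° lon × 1° lat.
south -14.00, north -13.00.

-14.00, -13.00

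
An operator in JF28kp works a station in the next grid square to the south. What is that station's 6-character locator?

JF28ko

Latitude subsquare p = 15; −1 → 14 = o.
The longitude characters are unchanged.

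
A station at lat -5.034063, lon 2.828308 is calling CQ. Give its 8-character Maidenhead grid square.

Shift to the Maidenhead origin (180°W, 90°S): lon 182.82831, lat 84.96594.
Field: lon ⌊182.82831/20⌋ = 9 → J; lat ⌊84.96594/10⌋ = 8 → I.
Square: lon ⌊2.82831/2⌋ = 1; lat ⌊4.96594/1⌋ = 4.
Subsquare: lon ⌊0.82831/0.0833333⌋ = 9 → j; lat ⌊0.96594/0.0416667⌋ = 23 → x.
Extended square: lon ⌊0.07831/0.00833333⌋ = 9; lat ⌊0.00760/0.00416667⌋ = 1.

JI14jx91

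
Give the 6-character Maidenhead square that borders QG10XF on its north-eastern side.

Longitude subsquare x = 23; +1 → 24, wraps to 0 = a, carry into square.
Longitude square 1; +1 → 2.
Latitude subsquare f = 5; +1 → 6 = g.

QG20ag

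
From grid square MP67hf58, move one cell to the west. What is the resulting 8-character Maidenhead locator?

MP67hf48

Longitude extended square 5; −1 → 4.
The latitude characters are unchanged.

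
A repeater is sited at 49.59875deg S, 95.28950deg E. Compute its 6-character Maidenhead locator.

NE70pj

Offset from 180°W / 90°S: lon 275.2895°, lat 40.4012°.
Field (20°×10°, letters A–R): lon ⌊275.2895/20⌋ = 13 → N; lat ⌊40.4012/10⌋ = 4 → E.
Square (2°×1°, digits 0–9): lon ⌊15.2895/2⌋ = 7; lat ⌊0.4012/1⌋ = 0.
Subsquare (5′×2.5′, letters a–x): lon ⌊1.2895/0.0833333⌋ = 15 → p; lat ⌊0.4012/0.0416667⌋ = 9 → j.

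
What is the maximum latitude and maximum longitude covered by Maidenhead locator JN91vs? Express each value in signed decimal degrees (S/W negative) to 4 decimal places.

41.7917, 19.8333

Field J=9, N=13: +9·20° lon, +13·10° lat → SW at lon 0°, lat 40°.
Square 9, 1: +9·2° lon, +1·1° lat → SW at lon 18°, lat 41°.
Subsquare v=21, s=18: +21·0.0833333° lon, +18·0.0416667° lat → SW at lon 19.75°, lat 41.75°.
Cell spans 0.0833333° lon × 0.0416667° lat. NE corner is SW corner plus one full cell.
latitude 41.7917, longitude 19.8333.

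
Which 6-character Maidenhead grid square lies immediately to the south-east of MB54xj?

Longitude subsquare x = 23; +1 → 24, wraps to 0 = a, carry into square.
Longitude square 5; +1 → 6.
Latitude subsquare j = 9; −1 → 8 = i.

MB64ai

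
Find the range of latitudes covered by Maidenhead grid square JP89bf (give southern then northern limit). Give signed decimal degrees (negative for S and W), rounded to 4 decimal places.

69.2083, 69.2500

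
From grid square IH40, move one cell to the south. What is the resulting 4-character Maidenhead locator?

IG49

Latitude square 0; −1 → -1, wraps to 9, carry into field.
Latitude field H = 7; −1 → 6 = G.
The longitude characters are unchanged.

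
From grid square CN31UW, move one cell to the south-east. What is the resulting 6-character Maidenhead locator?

CN31vv

Longitude subsquare u = 20; +1 → 21 = v.
Latitude subsquare w = 22; −1 → 21 = v.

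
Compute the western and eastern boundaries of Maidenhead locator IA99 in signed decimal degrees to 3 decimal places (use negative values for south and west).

Field I=8, A=0: +8·20° lon, +0·10° lat → SW at lon -20°, lat -90°.
Square 9, 9: +9·2° lon, +9·1° lat → SW at lon -2°, lat -81°.
Cell spans 2° lon × 1° lat.
west -2.000, east 0.000.

-2.000, 0.000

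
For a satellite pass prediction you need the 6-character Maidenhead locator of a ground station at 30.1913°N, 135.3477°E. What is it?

PM70qe

Offset from 180°W / 90°S: lon 315.3477°, lat 120.1913°.
Field: 315.3477/20 → 15 → P, 120.1913/10 → 12 → M; chars PM.
Square: 15.3477/2 → 7, 0.1913/1 → 0; chars 70.
Subsquare: 1.3477/0.0833333 → 16 → q, 0.1913/0.0416667 → 4 → e; chars qe.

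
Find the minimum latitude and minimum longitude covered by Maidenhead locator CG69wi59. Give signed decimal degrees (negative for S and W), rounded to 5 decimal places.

-20.62917, -126.12500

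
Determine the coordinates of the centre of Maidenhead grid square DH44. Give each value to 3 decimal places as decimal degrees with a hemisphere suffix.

Field D=3, H=7: +3·20° lon, +7·10° lat → SW at lon -120°, lat -20°.
Square 4, 4: +4·2° lon, +4·1° lat → SW at lon -112°, lat -16°.
Cell spans 2° lon × 1° lat. Centre is SW corner plus half of each.
latitude 15.500° S, longitude 111.000° W.

15.500° S, 111.000° W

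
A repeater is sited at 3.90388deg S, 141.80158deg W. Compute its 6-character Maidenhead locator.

BI96cc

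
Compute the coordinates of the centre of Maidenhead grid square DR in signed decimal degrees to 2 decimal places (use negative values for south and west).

Field D=3, R=17: +3·20° lon, +17·10° lat → SW at lon -120°, lat 80°.
Cell spans 20° lon × 10° lat. Centre is SW corner plus half of each.
latitude 85.00, longitude -110.00.

85.00, -110.00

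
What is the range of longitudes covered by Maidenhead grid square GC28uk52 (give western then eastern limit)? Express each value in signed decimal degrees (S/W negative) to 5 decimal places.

-54.29167, -54.28333

Field G=6, C=2: +6·20° lon, +2·10° lat → SW at lon -60°, lat -70°.
Square 2, 8: +2·2° lon, +8·1° lat → SW at lon -56°, lat -62°.
Subsquare u=20, k=10: +20·0.0833333° lon, +10·0.0416667° lat → SW at lon -54.3333°, lat -61.5833°.
Extended square 5, 2: +5·0.00833333° lon, +2·0.00416667° lat → SW at lon -54.2917°, lat -61.575°.
Cell spans 0.00833333° lon × 0.00416667° lat.
west -54.29167, east -54.28333.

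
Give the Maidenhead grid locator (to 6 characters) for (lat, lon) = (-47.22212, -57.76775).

GE12cs

Shift to the Maidenhead origin (180°W, 90°S): lon 122.2322, lat 42.7779.
Field: 122.2322/20 → 6 → G, 42.7779/10 → 4 → E; chars GE.
Square: 2.2322/2 → 1, 2.7779/1 → 2; chars 12.
Subsquare: 0.2322/0.0833333 → 2 → c, 0.7779/0.0416667 → 18 → s; chars cs.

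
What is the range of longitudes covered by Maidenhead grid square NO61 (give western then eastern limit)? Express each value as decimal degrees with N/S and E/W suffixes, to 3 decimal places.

92.000° E, 94.000° E

Field N=13, O=14: +13·20° lon, +14·10° lat → SW at lon 80°, lat 50°.
Square 6, 1: +6·2° lon, +1·1° lat → SW at lon 92°, lat 51°.
Cell spans 2° lon × 1° lat.
west 92.000° E, east 94.000° E.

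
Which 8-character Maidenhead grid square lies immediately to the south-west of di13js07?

Longitude extended square 0; −1 → -1, wraps to 9, carry into subsquare.
Longitude subsquare j = 9; −1 → 8 = i.
Latitude extended square 7; −1 → 6.

DI13is96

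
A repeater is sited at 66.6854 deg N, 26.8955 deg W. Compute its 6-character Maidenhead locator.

HP66nq

Shift to the Maidenhead origin (180°W, 90°S): lon 153.1045, lat 156.6854.
Field: lon ⌊153.1045/20⌋ = 7 → H; lat ⌊156.6854/10⌋ = 15 → P.
Square: lon ⌊13.1045/2⌋ = 6; lat ⌊6.6854/1⌋ = 6.
Subsquare: lon ⌊1.1045/0.0833333⌋ = 13 → n; lat ⌊0.6854/0.0416667⌋ = 16 → q.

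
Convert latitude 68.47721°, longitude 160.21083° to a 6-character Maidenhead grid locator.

Add 180° to longitude and 90° to latitude: 340.2108, 158.4772.
Field: 340.2108/20 → 17 → R, 158.4772/10 → 15 → P; chars RP.
Square: 0.2108/2 → 0, 8.4772/1 → 8; chars 08.
Subsquare: 0.2108/0.0833333 → 2 → c, 0.4772/0.0416667 → 11 → l; chars cl.

RP08cl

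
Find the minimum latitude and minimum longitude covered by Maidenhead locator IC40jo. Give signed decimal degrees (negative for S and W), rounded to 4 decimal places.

-69.4167, -11.2500

Field I=8, C=2: +8·20° lon, +2·10° lat → SW at lon -20°, lat -70°.
Square 4, 0: +4·2° lon, +0·1° lat → SW at lon -12°, lat -70°.
Subsquare j=9, o=14: +9·0.0833333° lon, +14·0.0416667° lat → SW at lon -11.25°, lat -69.4167°.
latitude -69.4167, longitude -11.2500.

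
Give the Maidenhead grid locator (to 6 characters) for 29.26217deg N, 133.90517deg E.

PL69wg

Offset from 180°W / 90°S: lon 313.9052°, lat 119.2622°.
Field: 313.9052/20 → 15 → P, 119.2622/10 → 11 → L; chars PL.
Square: 13.9052/2 → 6, 9.2622/1 → 9; chars 69.
Subsquare: 1.9052/0.0833333 → 22 → w, 0.2622/0.0416667 → 6 → g; chars wg.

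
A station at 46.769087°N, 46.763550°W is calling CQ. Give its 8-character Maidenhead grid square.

Shift to the Maidenhead origin (180°W, 90°S): lon 133.23645, lat 136.76909.
Field: 133.23645/20 → 6 → G, 136.76909/10 → 13 → N; chars GN.
Square: 13.23645/2 → 6, 6.76909/1 → 6; chars 66.
Subsquare: 1.23645/0.0833333 → 14 → o, 0.76909/0.0416667 → 18 → s; chars os.
Extended square: 0.06978/0.00833333 → 8, 0.01909/0.00416667 → 4; chars 84.

GN66os84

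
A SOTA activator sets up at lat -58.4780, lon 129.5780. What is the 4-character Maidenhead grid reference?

Add 180° to longitude and 90° to latitude: 309.58, 31.52.
Field (20°×10°, letters A–R): 309.58/20 → 15 → P, 31.52/10 → 3 → D; chars PD.
Square (2°×1°, digits 0–9): 9.58/2 → 4, 1.52/1 → 1; chars 41.

PD41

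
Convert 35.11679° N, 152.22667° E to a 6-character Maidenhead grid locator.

Add 180° to longitude and 90° to latitude: 332.2267, 125.1168.
Field: lon ⌊332.2267/20⌋ = 16 → Q; lat ⌊125.1168/10⌋ = 12 → M.
Square: lon ⌊12.2267/2⌋ = 6; lat ⌊5.1168/1⌋ = 5.
Subsquare: lon ⌊0.2267/0.0833333⌋ = 2 → c; lat ⌊0.1168/0.0416667⌋ = 2 → c.

QM65cc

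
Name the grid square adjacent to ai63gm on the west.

Longitude subsquare g = 6; −1 → 5 = f.
The latitude characters are unchanged.

AI63fm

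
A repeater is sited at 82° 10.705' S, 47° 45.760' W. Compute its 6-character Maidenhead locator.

Add 180° to longitude and 90° to latitude: 132.2373, 7.8216.
Field (20°×10°, letters A–R): lon ⌊132.2373/20⌋ = 6 → G; lat ⌊7.8216/10⌋ = 0 → A.
Square (2°×1°, digits 0–9): lon ⌊12.2373/2⌋ = 6; lat ⌊7.8216/1⌋ = 7.
Subsquare (5′×2.5′, letters a–x): lon ⌊0.2373/0.0833333⌋ = 2 → c; lat ⌊0.8216/0.0416667⌋ = 19 → t.

GA67ct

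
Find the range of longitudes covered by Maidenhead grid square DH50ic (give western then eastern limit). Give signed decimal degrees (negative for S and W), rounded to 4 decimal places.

-109.3333, -109.2500

Field D=3, H=7: +3·20° lon, +7·10° lat → SW at lon -120°, lat -20°.
Square 5, 0: +5·2° lon, +0·1° lat → SW at lon -110°, lat -20°.
Subsquare i=8, c=2: +8·0.0833333° lon, +2·0.0416667° lat → SW at lon -109.333°, lat -19.9167°.
Cell spans 0.0833333° lon × 0.0416667° lat.
west -109.3333, east -109.2500.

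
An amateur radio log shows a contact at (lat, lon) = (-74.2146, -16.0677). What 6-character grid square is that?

IB15xs

Add 180° to longitude and 90° to latitude: 163.9323, 15.7854.
Field: 163.9323/20 → 8 → I, 15.7854/10 → 1 → B; chars IB.
Square: 3.9323/2 → 1, 5.7854/1 → 5; chars 15.
Subsquare: 1.9323/0.0833333 → 23 → x, 0.7854/0.0416667 → 18 → s; chars xs.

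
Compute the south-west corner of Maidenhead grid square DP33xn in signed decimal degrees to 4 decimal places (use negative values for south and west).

63.5417, -112.0833

Field D=3, P=15: +3·20° lon, +15·10° lat → SW at lon -120°, lat 60°.
Square 3, 3: +3·2° lon, +3·1° lat → SW at lon -114°, lat 63°.
Subsquare x=23, n=13: +23·0.0833333° lon, +13·0.0416667° lat → SW at lon -112.083°, lat 63.5417°.
latitude 63.5417, longitude -112.0833.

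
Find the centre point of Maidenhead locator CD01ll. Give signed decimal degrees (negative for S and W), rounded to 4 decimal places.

-58.5208, -139.0417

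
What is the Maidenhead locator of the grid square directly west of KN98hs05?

KN98gs95

Longitude extended square 0; −1 → -1, wraps to 9, carry into subsquare.
Longitude subsquare h = 7; −1 → 6 = g.
The latitude characters are unchanged.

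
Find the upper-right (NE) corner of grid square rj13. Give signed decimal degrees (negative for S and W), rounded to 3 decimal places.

4.000, 164.000

Field R=17, J=9: +17·20° lon, +9·10° lat → SW at lon 160°, lat 0°.
Square 1, 3: +1·2° lon, +3·1° lat → SW at lon 162°, lat 3°.
Cell spans 2° lon × 1° lat. NE corner is SW corner plus one full cell.
latitude 4.000, longitude 164.000.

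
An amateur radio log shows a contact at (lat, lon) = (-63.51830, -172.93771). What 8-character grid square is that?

AC36ml75

Add 180° to longitude and 90° to latitude: 7.06229, 26.48170.
Field (20°×10°, letters A–R): 7.06229/20 → 0 → A, 26.48170/10 → 2 → C; chars AC.
Square (2°×1°, digits 0–9): 7.06229/2 → 3, 6.48170/1 → 6; chars 36.
Subsquare (5′×2.5′, letters a–x): 1.06229/0.0833333 → 12 → m, 0.48170/0.0416667 → 11 → l; chars ml.
Extended square (30″×15″, digits 0–9): 0.06229/0.00833333 → 7, 0.02337/0.00416667 → 5; chars 75.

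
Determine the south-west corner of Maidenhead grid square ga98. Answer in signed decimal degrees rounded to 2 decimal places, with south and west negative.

-82.00, -42.00

Field G=6, A=0: +6·20° lon, +0·10° lat → SW at lon -60°, lat -90°.
Square 9, 8: +9·2° lon, +8·1° lat → SW at lon -42°, lat -82°.
latitude -82.00, longitude -42.00.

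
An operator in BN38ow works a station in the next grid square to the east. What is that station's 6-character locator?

BN38pw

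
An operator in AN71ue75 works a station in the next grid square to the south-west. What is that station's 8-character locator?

Longitude extended square 7; −1 → 6.
Latitude extended square 5; −1 → 4.

AN71ue64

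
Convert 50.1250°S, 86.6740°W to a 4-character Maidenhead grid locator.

ED69

Add 180° to longitude and 90° to latitude: 93.33, 39.88.
Field: 93.33/20 → 4 → E, 39.88/10 → 3 → D; chars ED.
Square: 13.33/2 → 6, 9.88/1 → 9; chars 69.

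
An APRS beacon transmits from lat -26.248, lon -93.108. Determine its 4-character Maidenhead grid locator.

Offset from 180°W / 90°S: lon 86.89°, lat 63.75°.
Field (20°×10°, letters A–R): lon ⌊86.89/20⌋ = 4 → E; lat ⌊63.75/10⌋ = 6 → G.
Square (2°×1°, digits 0–9): lon ⌊6.89/2⌋ = 3; lat ⌊3.75/1⌋ = 3.

EG33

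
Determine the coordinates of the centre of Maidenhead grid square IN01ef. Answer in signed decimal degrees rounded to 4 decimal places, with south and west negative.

41.2292, -19.6250

Field I=8, N=13: +8·20° lon, +13·10° lat → SW at lon -20°, lat 40°.
Square 0, 1: +0·2° lon, +1·1° lat → SW at lon -20°, lat 41°.
Subsquare e=4, f=5: +4·0.0833333° lon, +5·0.0416667° lat → SW at lon -19.6667°, lat 41.2083°.
Cell spans 0.0833333° lon × 0.0416667° lat. Centre is SW corner plus half of each.
latitude 41.2292, longitude -19.6250.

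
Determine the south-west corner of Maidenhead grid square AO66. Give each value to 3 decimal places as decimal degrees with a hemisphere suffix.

56.000° N, 168.000° W

Field A=0, O=14: +0·20° lon, +14·10° lat → SW at lon -180°, lat 50°.
Square 6, 6: +6·2° lon, +6·1° lat → SW at lon -168°, lat 56°.
latitude 56.000° N, longitude 168.000° W.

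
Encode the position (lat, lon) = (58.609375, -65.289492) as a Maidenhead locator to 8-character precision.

FO78io56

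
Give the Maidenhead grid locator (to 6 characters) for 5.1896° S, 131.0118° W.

CI44lt

Offset from 180°W / 90°S: lon 48.9882°, lat 84.8104°.
Field (20°×10°, letters A–R): lon ⌊48.9882/20⌋ = 2 → C; lat ⌊84.8104/10⌋ = 8 → I.
Square (2°×1°, digits 0–9): lon ⌊8.9882/2⌋ = 4; lat ⌊4.8104/1⌋ = 4.
Subsquare (5′×2.5′, letters a–x): lon ⌊0.9882/0.0833333⌋ = 11 → l; lat ⌊0.8104/0.0416667⌋ = 19 → t.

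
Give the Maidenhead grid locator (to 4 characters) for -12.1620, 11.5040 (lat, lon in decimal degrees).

Offset from 180°W / 90°S: lon 191.50°, lat 77.84°.
Field: 191.50/20 → 9 → J, 77.84/10 → 7 → H; chars JH.
Square: 11.50/2 → 5, 7.84/1 → 7; chars 57.

JH57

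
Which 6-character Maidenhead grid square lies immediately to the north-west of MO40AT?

MO30xu

Longitude subsquare a = 0; −1 → -1, wraps to 23 = x, carry into square.
Longitude square 4; −1 → 3.
Latitude subsquare t = 19; +1 → 20 = u.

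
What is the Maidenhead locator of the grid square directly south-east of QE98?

Longitude square 9; +1 → 10, wraps to 0, carry into field.
Longitude field Q = 16; +1 → 17 = R.
Latitude square 8; −1 → 7.

RE07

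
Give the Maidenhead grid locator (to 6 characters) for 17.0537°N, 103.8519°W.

DK87bb

Shift to the Maidenhead origin (180°W, 90°S): lon 76.1481, lat 107.0537.
Field (20°×10°, letters A–R): lon ⌊76.1481/20⌋ = 3 → D; lat ⌊107.0537/10⌋ = 10 → K.
Square (2°×1°, digits 0–9): lon ⌊16.1481/2⌋ = 8; lat ⌊7.0537/1⌋ = 7.
Subsquare (5′×2.5′, letters a–x): lon ⌊0.1481/0.0833333⌋ = 1 → b; lat ⌊0.0537/0.0416667⌋ = 1 → b.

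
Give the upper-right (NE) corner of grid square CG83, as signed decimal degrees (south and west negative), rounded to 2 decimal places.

Field C=2, G=6: +2·20° lon, +6·10° lat → SW at lon -140°, lat -30°.
Square 8, 3: +8·2° lon, +3·1° lat → SW at lon -124°, lat -27°.
Cell spans 2° lon × 1° lat. NE corner is SW corner plus one full cell.
latitude -26.00, longitude -122.00.

-26.00, -122.00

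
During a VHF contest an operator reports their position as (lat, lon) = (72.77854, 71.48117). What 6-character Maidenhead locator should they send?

Add 180° to longitude and 90° to latitude: 251.4812, 162.7785.
Field: lon ⌊251.4812/20⌋ = 12 → M; lat ⌊162.7785/10⌋ = 16 → Q.
Square: lon ⌊11.4812/2⌋ = 5; lat ⌊2.7785/1⌋ = 2.
Subsquare: lon ⌊1.4812/0.0833333⌋ = 17 → r; lat ⌊0.7785/0.0416667⌋ = 18 → s.

MQ52rs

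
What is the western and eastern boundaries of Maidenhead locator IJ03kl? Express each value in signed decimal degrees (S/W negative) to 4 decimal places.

Field I=8, J=9: +8·20° lon, +9·10° lat → SW at lon -20°, lat 0°.
Square 0, 3: +0·2° lon, +3·1° lat → SW at lon -20°, lat 3°.
Subsquare k=10, l=11: +10·0.0833333° lon, +11·0.0416667° lat → SW at lon -19.1667°, lat 3.45833°.
Cell spans 0.0833333° lon × 0.0416667° lat.
west -19.1667, east -19.0833.

-19.1667, -19.0833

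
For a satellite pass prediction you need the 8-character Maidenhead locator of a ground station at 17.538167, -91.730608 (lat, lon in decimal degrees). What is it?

Offset from 180°W / 90°S: lon 88.26939°, lat 107.53817°.
Field (20°×10°, letters A–R): 88.26939/20 → 4 → E, 107.53817/10 → 10 → K; chars EK.
Square (2°×1°, digits 0–9): 8.26939/2 → 4, 7.53817/1 → 7; chars 47.
Subsquare (5′×2.5′, letters a–x): 0.26939/0.0833333 → 3 → d, 0.53817/0.0416667 → 12 → m; chars dm.
Extended square (30″×15″, digits 0–9): 0.01939/0.00833333 → 2, 0.03817/0.00416667 → 9; chars 29.

EK47dm29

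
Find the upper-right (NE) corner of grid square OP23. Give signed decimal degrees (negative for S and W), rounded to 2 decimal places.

Field O=14, P=15: +14·20° lon, +15·10° lat → SW at lon 100°, lat 60°.
Square 2, 3: +2·2° lon, +3·1° lat → SW at lon 104°, lat 63°.
Cell spans 2° lon × 1° lat. NE corner is SW corner plus one full cell.
latitude 64.00, longitude 106.00.

64.00, 106.00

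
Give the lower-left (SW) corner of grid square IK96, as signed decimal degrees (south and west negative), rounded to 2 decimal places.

16.00, -2.00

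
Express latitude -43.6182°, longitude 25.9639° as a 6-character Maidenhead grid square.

KE26xj

Add 180° to longitude and 90° to latitude: 205.9639, 46.3818.
Field (20°×10°, letters A–R): 205.9639/20 → 10 → K, 46.3818/10 → 4 → E; chars KE.
Square (2°×1°, digits 0–9): 5.9639/2 → 2, 6.3818/1 → 6; chars 26.
Subsquare (5′×2.5′, letters a–x): 1.9639/0.0833333 → 23 → x, 0.3818/0.0416667 → 9 → j; chars xj.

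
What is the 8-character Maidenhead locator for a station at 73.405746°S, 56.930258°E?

LB86lo12

Add 180° to longitude and 90° to latitude: 236.93026, 16.59425.
Field: 236.93026/20 → 11 → L, 16.59425/10 → 1 → B; chars LB.
Square: 16.93026/2 → 8, 6.59425/1 → 6; chars 86.
Subsquare: 0.93026/0.0833333 → 11 → l, 0.59425/0.0416667 → 14 → o; chars lo.
Extended square: 0.01359/0.00833333 → 1, 0.01092/0.00416667 → 2; chars 12.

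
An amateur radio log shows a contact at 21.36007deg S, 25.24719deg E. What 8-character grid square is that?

KG28op93

Add 180° to longitude and 90° to latitude: 205.24719, 68.63993.
Field (20°×10°, letters A–R): 205.24719/20 → 10 → K, 68.63993/10 → 6 → G; chars KG.
Square (2°×1°, digits 0–9): 5.24719/2 → 2, 8.63993/1 → 8; chars 28.
Subsquare (5′×2.5′, letters a–x): 1.24719/0.0833333 → 14 → o, 0.63993/0.0416667 → 15 → p; chars op.
Extended square (30″×15″, digits 0–9): 0.08052/0.00833333 → 9, 0.01493/0.00416667 → 3; chars 93.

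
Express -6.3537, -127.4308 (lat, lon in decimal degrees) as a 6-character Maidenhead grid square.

CI63gp

Offset from 180°W / 90°S: lon 52.5692°, lat 83.6463°.
Field: 52.5692/20 → 2 → C, 83.6463/10 → 8 → I; chars CI.
Square: 12.5692/2 → 6, 3.6463/1 → 3; chars 63.
Subsquare: 0.5692/0.0833333 → 6 → g, 0.6463/0.0416667 → 15 → p; chars gp.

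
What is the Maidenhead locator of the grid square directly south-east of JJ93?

KJ02

Longitude square 9; +1 → 10, wraps to 0, carry into field.
Longitude field J = 9; +1 → 10 = K.
Latitude square 3; −1 → 2.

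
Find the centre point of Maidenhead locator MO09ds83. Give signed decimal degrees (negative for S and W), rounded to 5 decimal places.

59.76458, 60.32083

Field M=12, O=14: +12·20° lon, +14·10° lat → SW at lon 60°, lat 50°.
Square 0, 9: +0·2° lon, +9·1° lat → SW at lon 60°, lat 59°.
Subsquare d=3, s=18: +3·0.0833333° lon, +18·0.0416667° lat → SW at lon 60.25°, lat 59.75°.
Extended square 8, 3: +8·0.00833333° lon, +3·0.00416667° lat → SW at lon 60.3167°, lat 59.7625°.
Cell spans 0.00833333° lon × 0.00416667° lat. Centre is SW corner plus half of each.
latitude 59.76458, longitude 60.32083.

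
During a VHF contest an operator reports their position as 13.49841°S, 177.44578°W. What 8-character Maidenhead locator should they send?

AH16gm60

Add 180° to longitude and 90° to latitude: 2.55422, 76.50159.
Field (20°×10°, letters A–R): 2.55422/20 → 0 → A, 76.50159/10 → 7 → H; chars AH.
Square (2°×1°, digits 0–9): 2.55422/2 → 1, 6.50159/1 → 6; chars 16.
Subsquare (5′×2.5′, letters a–x): 0.55422/0.0833333 → 6 → g, 0.50159/0.0416667 → 12 → m; chars gm.
Extended square (30″×15″, digits 0–9): 0.05422/0.00833333 → 6, 0.00159/0.00416667 → 0; chars 60.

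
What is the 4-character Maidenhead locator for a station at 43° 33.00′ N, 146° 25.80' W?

BN63

Shift to the Maidenhead origin (180°W, 90°S): lon 33.57, lat 133.55.
Field (20°×10°, letters A–R): 33.57/20 → 1 → B, 133.55/10 → 13 → N; chars BN.
Square (2°×1°, digits 0–9): 13.57/2 → 6, 3.55/1 → 3; chars 63.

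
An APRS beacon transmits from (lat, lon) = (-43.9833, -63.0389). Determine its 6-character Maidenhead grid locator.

FE86la

Offset from 180°W / 90°S: lon 116.9611°, lat 46.0167°.
Field: lon ⌊116.9611/20⌋ = 5 → F; lat ⌊46.0167/10⌋ = 4 → E.
Square: lon ⌊16.9611/2⌋ = 8; lat ⌊6.0167/1⌋ = 6.
Subsquare: lon ⌊0.9611/0.0833333⌋ = 11 → l; lat ⌊0.0167/0.0416667⌋ = 0 → a.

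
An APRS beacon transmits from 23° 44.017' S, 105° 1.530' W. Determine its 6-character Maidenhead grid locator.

DG76lg

Add 180° to longitude and 90° to latitude: 74.9745, 66.2664.
Field (20°×10°, letters A–R): lon ⌊74.9745/20⌋ = 3 → D; lat ⌊66.2664/10⌋ = 6 → G.
Square (2°×1°, digits 0–9): lon ⌊14.9745/2⌋ = 7; lat ⌊6.2664/1⌋ = 6.
Subsquare (5′×2.5′, letters a–x): lon ⌊0.9745/0.0833333⌋ = 11 → l; lat ⌊0.2664/0.0416667⌋ = 6 → g.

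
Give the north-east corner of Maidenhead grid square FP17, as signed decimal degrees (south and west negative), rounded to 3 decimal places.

Field F=5, P=15: +5·20° lon, +15·10° lat → SW at lon -80°, lat 60°.
Square 1, 7: +1·2° lon, +7·1° lat → SW at lon -78°, lat 67°.
Cell spans 2° lon × 1° lat. NE corner is SW corner plus one full cell.
latitude 68.000, longitude -76.000.

68.000, -76.000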